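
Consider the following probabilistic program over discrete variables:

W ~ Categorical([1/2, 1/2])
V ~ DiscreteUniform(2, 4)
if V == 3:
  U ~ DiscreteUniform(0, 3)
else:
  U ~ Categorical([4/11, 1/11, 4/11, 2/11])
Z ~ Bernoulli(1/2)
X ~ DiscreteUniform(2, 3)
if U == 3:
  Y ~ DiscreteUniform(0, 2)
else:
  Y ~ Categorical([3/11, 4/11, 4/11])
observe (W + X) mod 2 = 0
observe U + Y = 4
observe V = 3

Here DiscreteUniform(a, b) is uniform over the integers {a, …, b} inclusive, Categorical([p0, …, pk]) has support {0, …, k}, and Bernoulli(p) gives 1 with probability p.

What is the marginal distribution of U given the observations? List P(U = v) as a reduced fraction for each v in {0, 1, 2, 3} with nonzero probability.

Enumerate traces; 8 have nonzero weight after conditioning:
  (W=0, V=3, U=2, Z=0, X=2, Y=2) weight 1/264
  (W=0, V=3, U=2, Z=1, X=2, Y=2) weight 1/264
  (W=0, V=3, U=3, Z=0, X=2, Y=1) weight 1/288
  (W=0, V=3, U=3, Z=1, X=2, Y=1) weight 1/288
  (W=1, V=3, U=2, Z=0, X=3, Y=2) weight 1/264
  (W=1, V=3, U=2, Z=1, X=3, Y=2) weight 1/264
  (W=1, V=3, U=3, Z=0, X=3, Y=1) weight 1/288
  (W=1, V=3, U=3, Z=1, X=3, Y=1) weight 1/288
Group by U:
  weight(U=2) = 1/66
  weight(U=3) = 1/72
Total weight = 1/66 + 1/72 = 23/792
P(U=2 | obs) = 1/66 / 23/792 = 12/23
P(U=3 | obs) = 1/72 / 23/792 = 11/23

P(U=2) = 12/23, P(U=3) = 11/23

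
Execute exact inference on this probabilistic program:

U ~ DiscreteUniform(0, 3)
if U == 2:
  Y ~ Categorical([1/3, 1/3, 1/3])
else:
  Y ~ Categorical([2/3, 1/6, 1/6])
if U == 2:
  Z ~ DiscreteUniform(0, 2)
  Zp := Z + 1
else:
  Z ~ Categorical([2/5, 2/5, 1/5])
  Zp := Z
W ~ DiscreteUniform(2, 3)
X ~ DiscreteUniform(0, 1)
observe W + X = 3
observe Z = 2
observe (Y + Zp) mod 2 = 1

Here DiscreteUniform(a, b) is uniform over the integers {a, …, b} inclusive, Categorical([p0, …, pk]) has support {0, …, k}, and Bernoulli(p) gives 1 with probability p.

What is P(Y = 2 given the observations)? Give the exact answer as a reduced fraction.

Enumerate traces; 10 have nonzero weight after conditioning:
  (U=0, Y=1, Z=2, W=2, X=1) weight 1/480
  (U=0, Y=1, Z=2, W=3, X=0) weight 1/480
  (U=1, Y=1, Z=2, W=2, X=1) weight 1/480
  (U=1, Y=1, Z=2, W=3, X=0) weight 1/480
  (U=2, Y=0, Z=2, W=2, X=1) weight 1/144
  (U=2, Y=0, Z=2, W=3, X=0) weight 1/144
  (U=2, Y=2, Z=2, W=2, X=1) weight 1/144
  (U=2, Y=2, Z=2, W=3, X=0) weight 1/144
  … 2 more
Group by Y:
  weight(Y=0) = 1/72
  weight(Y=1) = 1/80
  weight(Y=2) = 1/72
Total weight = 1/72 + 1/80 + 1/72 = 29/720
P(Y=0 | obs) = 1/72 / 29/720 = 10/29
P(Y=1 | obs) = 1/80 / 29/720 = 9/29
P(Y=2 | obs) = 1/72 / 29/720 = 10/29

P(Y = 2 | obs) = 10/29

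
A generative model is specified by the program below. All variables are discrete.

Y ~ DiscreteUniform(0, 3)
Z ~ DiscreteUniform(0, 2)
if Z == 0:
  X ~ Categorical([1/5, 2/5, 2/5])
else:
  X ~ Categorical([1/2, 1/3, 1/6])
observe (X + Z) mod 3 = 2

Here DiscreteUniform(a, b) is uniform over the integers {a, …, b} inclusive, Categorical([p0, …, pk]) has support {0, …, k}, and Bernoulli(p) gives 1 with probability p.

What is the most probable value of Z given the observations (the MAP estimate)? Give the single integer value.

Enumerate traces; 12 have nonzero weight after conditioning:
  (Y=0, Z=0, X=2) weight 1/30
  (Y=0, Z=1, X=1) weight 1/36
  (Y=0, Z=2, X=0) weight 1/24
  (Y=1, Z=0, X=2) weight 1/30
  (Y=1, Z=1, X=1) weight 1/36
  (Y=1, Z=2, X=0) weight 1/24
  (Y=2, Z=0, X=2) weight 1/30
  (Y=2, Z=1, X=1) weight 1/36
  … 4 more
Group by Z:
  weight(Z=0) = 2/15
  weight(Z=1) = 1/9
  weight(Z=2) = 1/6
Total weight = 2/15 + 1/9 + 1/6 = 37/90
P(Z=0 | obs) = 2/15 / 37/90 = 12/37
P(Z=1 | obs) = 1/9 / 37/90 = 10/37
P(Z=2 | obs) = 1/6 / 37/90 = 15/37
argmax = 2

argmax_v P(Z = v | obs) = 2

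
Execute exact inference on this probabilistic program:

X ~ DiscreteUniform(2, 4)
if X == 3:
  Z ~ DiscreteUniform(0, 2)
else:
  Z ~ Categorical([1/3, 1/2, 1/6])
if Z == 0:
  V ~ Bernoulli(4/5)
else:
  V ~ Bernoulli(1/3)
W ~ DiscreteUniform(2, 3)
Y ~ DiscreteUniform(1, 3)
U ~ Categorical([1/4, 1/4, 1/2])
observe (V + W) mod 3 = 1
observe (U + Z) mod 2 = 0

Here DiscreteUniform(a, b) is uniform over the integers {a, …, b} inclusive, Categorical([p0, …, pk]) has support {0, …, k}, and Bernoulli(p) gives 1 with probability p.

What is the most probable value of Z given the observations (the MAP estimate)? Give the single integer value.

argmax_v P(Z = v | obs) = 0

Enumerate traces; 45 have nonzero weight after conditioning:
  (X=2, Z=0, V=1, W=3, Y=1, U=0) weight 1/270
  (X=2, Z=0, V=1, W=3, Y=1, U=2) weight 1/135
  (X=2, Z=0, V=1, W=3, Y=2, U=0) weight 1/270
  (X=2, Z=0, V=1, W=3, Y=2, U=2) weight 1/135
  (X=2, Z=0, V=1, W=3, Y=3, U=0) weight 1/270
  (X=2, Z=0, V=1, W=3, Y=3, U=2) weight 1/135
  (X=2, Z=1, V=1, W=3, Y=1, U=1) weight 1/432
  (X=2, Z=1, V=1, W=3, Y=2, U=1) weight 1/432
  (X=2, Z=2, V=1, W=3, Y=1, U=0) weight 1/1296
  … 36 more
Group by Z:
  weight(Z=0) = 1/10
  weight(Z=1) = 1/54
  weight(Z=2) = 1/36
Total weight = 1/10 + 1/54 + 1/36 = 79/540
P(Z=0 | obs) = 1/10 / 79/540 = 54/79
P(Z=1 | obs) = 1/54 / 79/540 = 10/79
P(Z=2 | obs) = 1/36 / 79/540 = 15/79
argmax = 0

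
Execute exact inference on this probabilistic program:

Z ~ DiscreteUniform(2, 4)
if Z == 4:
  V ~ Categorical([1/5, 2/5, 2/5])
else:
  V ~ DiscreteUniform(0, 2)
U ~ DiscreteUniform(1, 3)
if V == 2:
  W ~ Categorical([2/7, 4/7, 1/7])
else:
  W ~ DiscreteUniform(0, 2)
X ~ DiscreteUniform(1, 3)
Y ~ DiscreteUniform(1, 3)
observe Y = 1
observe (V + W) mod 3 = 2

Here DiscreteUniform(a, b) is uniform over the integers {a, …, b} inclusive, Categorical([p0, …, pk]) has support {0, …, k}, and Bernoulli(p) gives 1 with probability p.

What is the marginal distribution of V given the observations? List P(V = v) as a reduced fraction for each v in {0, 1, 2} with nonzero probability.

Enumerate traces; 81 have nonzero weight after conditioning:
  (Z=2, V=0, U=1, W=2, X=1, Y=1) weight 1/729
  (Z=2, V=0, U=1, W=2, X=2, Y=1) weight 1/729
  (Z=2, V=0, U=1, W=2, X=3, Y=1) weight 1/729
  (Z=2, V=0, U=2, W=2, X=1, Y=1) weight 1/729
  (Z=2, V=0, U=2, W=2, X=2, Y=1) weight 1/729
  (Z=2, V=0, U=2, W=2, X=3, Y=1) weight 1/729
  (Z=2, V=0, U=3, W=2, X=1, Y=1) weight 1/729
  (Z=2, V=0, U=3, W=2, X=2, Y=1) weight 1/729
  (Z=2, V=1, U=1, W=1, X=1, Y=1) weight 1/729
  (Z=2, V=2, U=1, W=0, X=1, Y=1) weight 2/1701
  … 71 more
Group by V:
  weight(V=0) = 13/405
  weight(V=1) = 16/405
  weight(V=2) = 32/945
Total weight = 13/405 + 16/405 + 32/945 = 299/2835
P(V=0 | obs) = 13/405 / 299/2835 = 7/23
P(V=1 | obs) = 16/405 / 299/2835 = 112/299
P(V=2 | obs) = 32/945 / 299/2835 = 96/299

P(V=0) = 7/23, P(V=1) = 112/299, P(V=2) = 96/299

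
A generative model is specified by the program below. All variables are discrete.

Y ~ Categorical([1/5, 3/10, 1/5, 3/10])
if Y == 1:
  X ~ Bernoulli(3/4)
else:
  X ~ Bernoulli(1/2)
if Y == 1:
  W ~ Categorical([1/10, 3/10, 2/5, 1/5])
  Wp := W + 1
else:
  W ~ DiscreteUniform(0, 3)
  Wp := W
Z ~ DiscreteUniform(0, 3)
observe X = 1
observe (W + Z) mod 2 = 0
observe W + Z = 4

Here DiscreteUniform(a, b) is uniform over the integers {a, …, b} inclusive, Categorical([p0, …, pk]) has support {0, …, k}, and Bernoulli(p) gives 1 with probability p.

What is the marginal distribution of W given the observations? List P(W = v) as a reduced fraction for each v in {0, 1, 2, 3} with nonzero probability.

Enumerate traces; 12 have nonzero weight after conditioning:
  (Y=0, X=1, W=1, Z=3) weight 1/160
  (Y=0, X=1, W=2, Z=2) weight 1/160
  (Y=0, X=1, W=3, Z=1) weight 1/160
  (Y=1, X=1, W=1, Z=3) weight 27/1600
  (Y=1, X=1, W=2, Z=2) weight 9/400
  (Y=1, X=1, W=3, Z=1) weight 9/800
  (Y=2, X=1, W=1, Z=3) weight 1/160
  (Y=2, X=1, W=2, Z=2) weight 1/160
  … 4 more
Group by W:
  weight(W=1) = 31/800
  weight(W=2) = 71/1600
  weight(W=3) = 53/1600
Total weight = 31/800 + 71/1600 + 53/1600 = 93/800
P(W=1 | obs) = 31/800 / 93/800 = 1/3
P(W=2 | obs) = 71/1600 / 93/800 = 71/186
P(W=3 | obs) = 53/1600 / 93/800 = 53/186

P(W=1) = 1/3, P(W=2) = 71/186, P(W=3) = 53/186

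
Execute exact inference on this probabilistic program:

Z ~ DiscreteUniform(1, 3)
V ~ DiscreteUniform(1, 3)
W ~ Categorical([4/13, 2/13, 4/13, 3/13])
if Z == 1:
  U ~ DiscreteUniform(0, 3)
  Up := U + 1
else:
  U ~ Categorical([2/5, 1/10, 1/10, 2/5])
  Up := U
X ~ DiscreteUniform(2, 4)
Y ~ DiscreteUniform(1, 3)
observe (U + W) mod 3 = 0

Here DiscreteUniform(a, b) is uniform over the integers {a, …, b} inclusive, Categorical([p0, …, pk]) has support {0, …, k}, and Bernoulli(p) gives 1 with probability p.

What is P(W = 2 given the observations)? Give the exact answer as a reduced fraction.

Enumerate traces; 486 have nonzero weight after conditioning:
  (Z=1, V=1, W=0, U=0, X=2, Y=1) weight 1/1053
  (Z=1, V=1, W=0, U=0, X=2, Y=2) weight 1/1053
  (Z=1, V=1, W=0, U=0, X=2, Y=3) weight 1/1053
  (Z=1, V=1, W=0, U=0, X=3, Y=1) weight 1/1053
  (Z=1, V=1, W=0, U=0, X=3, Y=2) weight 1/1053
  (Z=1, V=1, W=0, U=0, X=3, Y=3) weight 1/1053
  (Z=1, V=1, W=0, U=0, X=4, Y=1) weight 1/1053
  (Z=1, V=1, W=0, U=0, X=4, Y=2) weight 1/1053
  (Z=1, V=1, W=1, U=2, X=2, Y=1) weight 1/2106
  (Z=1, V=1, W=2, U=1, X=2, Y=1) weight 1/1053
  … 476 more
Group by W:
  weight(W=0) = 14/65
  weight(W=1) = 3/130
  weight(W=2) = 3/65
  weight(W=3) = 21/130
Total weight = 14/65 + 3/130 + 3/65 + 21/130 = 29/65
P(W=0 | obs) = 14/65 / 29/65 = 14/29
P(W=1 | obs) = 3/130 / 29/65 = 3/58
P(W=2 | obs) = 3/65 / 29/65 = 3/29
P(W=3 | obs) = 21/130 / 29/65 = 21/58

P(W = 2 | obs) = 3/29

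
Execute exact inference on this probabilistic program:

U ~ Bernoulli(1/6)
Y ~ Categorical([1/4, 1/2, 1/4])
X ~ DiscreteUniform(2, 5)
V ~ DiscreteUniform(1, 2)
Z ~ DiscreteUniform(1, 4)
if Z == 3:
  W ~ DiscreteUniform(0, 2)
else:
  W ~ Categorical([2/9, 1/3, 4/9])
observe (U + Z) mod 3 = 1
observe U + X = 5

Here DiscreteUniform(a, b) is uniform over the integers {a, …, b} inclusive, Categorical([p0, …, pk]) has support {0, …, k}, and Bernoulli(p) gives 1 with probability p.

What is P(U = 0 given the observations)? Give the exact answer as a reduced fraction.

Enumerate traces; 54 have nonzero weight after conditioning:
  (U=0, Y=0, X=5, V=1, Z=1, W=0) weight 5/3456
  (U=0, Y=0, X=5, V=1, Z=1, W=1) weight 5/2304
  (U=0, Y=0, X=5, V=1, Z=1, W=2) weight 5/1728
  (U=0, Y=0, X=5, V=1, Z=4, W=0) weight 5/3456
  (U=0, Y=0, X=5, V=1, Z=4, W=1) weight 5/2304
  (U=0, Y=0, X=5, V=1, Z=4, W=2) weight 5/1728
  (U=0, Y=0, X=5, V=2, Z=1, W=0) weight 5/3456
  (U=0, Y=0, X=5, V=2, Z=1, W=1) weight 5/2304
  (U=1, Y=0, X=4, V=1, Z=3, W=0) weight 1/2304
  … 45 more
Group by U:
  weight(U=0) = 5/48
  weight(U=1) = 1/96
Total weight = 5/48 + 1/96 = 11/96
P(U=0 | obs) = 5/48 / 11/96 = 10/11
P(U=1 | obs) = 1/96 / 11/96 = 1/11

P(U = 0 | obs) = 10/11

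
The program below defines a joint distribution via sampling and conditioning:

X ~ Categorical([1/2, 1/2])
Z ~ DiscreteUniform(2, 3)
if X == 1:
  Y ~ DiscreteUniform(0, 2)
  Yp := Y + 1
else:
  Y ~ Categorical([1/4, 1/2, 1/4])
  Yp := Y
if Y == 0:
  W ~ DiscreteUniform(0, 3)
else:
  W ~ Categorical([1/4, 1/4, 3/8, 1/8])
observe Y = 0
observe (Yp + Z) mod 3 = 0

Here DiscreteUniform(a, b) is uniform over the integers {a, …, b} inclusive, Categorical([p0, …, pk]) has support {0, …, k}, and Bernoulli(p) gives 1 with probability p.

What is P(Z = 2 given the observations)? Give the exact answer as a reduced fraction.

P(Z = 2 | obs) = 4/7

Enumerate traces; 8 have nonzero weight after conditioning:
  (X=0, Z=3, Y=0, W=0) weight 1/64
  (X=0, Z=3, Y=0, W=1) weight 1/64
  (X=0, Z=3, Y=0, W=2) weight 1/64
  (X=0, Z=3, Y=0, W=3) weight 1/64
  (X=1, Z=2, Y=0, W=0) weight 1/48
  (X=1, Z=2, Y=0, W=1) weight 1/48
  (X=1, Z=2, Y=0, W=2) weight 1/48
  (X=1, Z=2, Y=0, W=3) weight 1/48
Group by Z:
  weight(Z=2) = 1/12
  weight(Z=3) = 1/16
Total weight = 1/12 + 1/16 = 7/48
P(Z=2 | obs) = 1/12 / 7/48 = 4/7
P(Z=3 | obs) = 1/16 / 7/48 = 3/7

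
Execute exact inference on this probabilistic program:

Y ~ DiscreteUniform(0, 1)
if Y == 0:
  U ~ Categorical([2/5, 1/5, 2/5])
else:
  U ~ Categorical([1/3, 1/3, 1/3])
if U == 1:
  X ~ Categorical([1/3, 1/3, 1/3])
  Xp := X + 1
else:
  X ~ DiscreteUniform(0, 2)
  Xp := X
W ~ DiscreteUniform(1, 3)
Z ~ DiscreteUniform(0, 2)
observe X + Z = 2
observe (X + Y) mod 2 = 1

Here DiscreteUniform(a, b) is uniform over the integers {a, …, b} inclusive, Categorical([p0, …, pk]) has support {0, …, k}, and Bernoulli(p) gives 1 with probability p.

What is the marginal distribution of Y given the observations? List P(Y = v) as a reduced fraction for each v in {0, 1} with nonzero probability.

P(Y=0) = 1/3, P(Y=1) = 2/3

Enumerate traces; 27 have nonzero weight after conditioning:
  (Y=0, U=0, X=1, W=1, Z=1) weight 1/135
  (Y=0, U=0, X=1, W=2, Z=1) weight 1/135
  (Y=0, U=0, X=1, W=3, Z=1) weight 1/135
  (Y=0, U=1, X=1, W=1, Z=1) weight 1/270
  (Y=0, U=1, X=1, W=2, Z=1) weight 1/270
  (Y=0, U=1, X=1, W=3, Z=1) weight 1/270
  (Y=0, U=2, X=1, W=1, Z=1) weight 1/135
  (Y=0, U=2, X=1, W=2, Z=1) weight 1/135
  (Y=1, U=0, X=0, W=1, Z=2) weight 1/162
  … 18 more
Group by Y:
  weight(Y=0) = 1/18
  weight(Y=1) = 1/9
Total weight = 1/18 + 1/9 = 1/6
P(Y=0 | obs) = 1/18 / 1/6 = 1/3
P(Y=1 | obs) = 1/9 / 1/6 = 2/3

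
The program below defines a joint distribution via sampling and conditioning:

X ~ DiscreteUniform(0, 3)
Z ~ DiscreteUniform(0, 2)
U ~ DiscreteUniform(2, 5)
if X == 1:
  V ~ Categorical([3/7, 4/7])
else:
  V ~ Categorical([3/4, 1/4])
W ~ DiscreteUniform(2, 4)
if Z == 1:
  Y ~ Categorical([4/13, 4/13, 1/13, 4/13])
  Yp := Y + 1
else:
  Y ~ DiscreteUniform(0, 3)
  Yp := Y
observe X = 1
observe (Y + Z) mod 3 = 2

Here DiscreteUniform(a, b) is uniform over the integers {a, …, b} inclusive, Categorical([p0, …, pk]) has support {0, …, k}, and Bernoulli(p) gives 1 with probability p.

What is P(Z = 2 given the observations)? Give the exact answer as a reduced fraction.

P(Z = 2 | obs) = 26/55

Enumerate traces; 96 have nonzero weight after conditioning:
  (X=1, Z=0, U=2, V=0, W=2, Y=2) weight 1/1344
  (X=1, Z=0, U=2, V=0, W=3, Y=2) weight 1/1344
  (X=1, Z=0, U=2, V=0, W=4, Y=2) weight 1/1344
  (X=1, Z=0, U=2, V=1, W=2, Y=2) weight 1/1008
  (X=1, Z=0, U=2, V=1, W=3, Y=2) weight 1/1008
  (X=1, Z=0, U=2, V=1, W=4, Y=2) weight 1/1008
  (X=1, Z=0, U=3, V=0, W=2, Y=2) weight 1/1344
  (X=1, Z=0, U=3, V=0, W=3, Y=2) weight 1/1344
  (X=1, Z=1, U=2, V=0, W=2, Y=1) weight 1/1092
  (X=1, Z=2, U=2, V=0, W=2, Y=0) weight 1/1344
  … 86 more
Group by Z:
  weight(Z=0) = 1/48
  weight(Z=1) = 1/39
  weight(Z=2) = 1/24
Total weight = 1/48 + 1/39 + 1/24 = 55/624
P(Z=0 | obs) = 1/48 / 55/624 = 13/55
P(Z=1 | obs) = 1/39 / 55/624 = 16/55
P(Z=2 | obs) = 1/24 / 55/624 = 26/55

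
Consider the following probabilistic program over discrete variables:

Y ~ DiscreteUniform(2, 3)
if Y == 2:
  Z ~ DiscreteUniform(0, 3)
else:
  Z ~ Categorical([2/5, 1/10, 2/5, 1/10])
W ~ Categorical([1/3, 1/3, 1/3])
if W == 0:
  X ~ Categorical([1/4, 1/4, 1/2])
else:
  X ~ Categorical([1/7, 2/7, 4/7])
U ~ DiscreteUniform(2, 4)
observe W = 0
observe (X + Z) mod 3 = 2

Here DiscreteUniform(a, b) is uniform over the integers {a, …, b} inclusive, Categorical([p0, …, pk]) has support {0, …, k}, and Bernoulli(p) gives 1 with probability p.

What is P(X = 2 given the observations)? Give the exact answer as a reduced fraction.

Enumerate traces; 24 have nonzero weight after conditioning:
  (Y=2, Z=0, W=0, X=2, U=2) weight 1/144
  (Y=2, Z=0, W=0, X=2, U=3) weight 1/144
  (Y=2, Z=0, W=0, X=2, U=4) weight 1/144
  (Y=2, Z=1, W=0, X=1, U=2) weight 1/288
  (Y=2, Z=1, W=0, X=1, U=3) weight 1/288
  (Y=2, Z=1, W=0, X=1, U=4) weight 1/288
  (Y=2, Z=2, W=0, X=0, U=2) weight 1/288
  (Y=2, Z=2, W=0, X=0, U=3) weight 1/288
  … 16 more
Group by X:
  weight(X=0) = 13/480
  weight(X=1) = 7/480
  weight(X=2) = 1/12
Total weight = 13/480 + 7/480 + 1/12 = 1/8
P(X=0 | obs) = 13/480 / 1/8 = 13/60
P(X=1 | obs) = 7/480 / 1/8 = 7/60
P(X=2 | obs) = 1/12 / 1/8 = 2/3

P(X = 2 | obs) = 2/3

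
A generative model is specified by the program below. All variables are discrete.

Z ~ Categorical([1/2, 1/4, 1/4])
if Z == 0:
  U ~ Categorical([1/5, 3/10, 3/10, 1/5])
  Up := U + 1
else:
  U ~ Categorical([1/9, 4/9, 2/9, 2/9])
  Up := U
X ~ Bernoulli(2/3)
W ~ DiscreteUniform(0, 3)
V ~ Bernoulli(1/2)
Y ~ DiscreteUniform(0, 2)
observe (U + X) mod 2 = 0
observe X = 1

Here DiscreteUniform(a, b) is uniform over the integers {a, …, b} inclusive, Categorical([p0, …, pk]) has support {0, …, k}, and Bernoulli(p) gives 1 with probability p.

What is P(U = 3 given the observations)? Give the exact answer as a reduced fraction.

P(U = 3 | obs) = 38/105

Enumerate traces; 144 have nonzero weight after conditioning:
  (Z=0, U=1, X=1, W=0, V=0, Y=0) weight 1/240
  (Z=0, U=1, X=1, W=0, V=0, Y=1) weight 1/240
  (Z=0, U=1, X=1, W=0, V=0, Y=2) weight 1/240
  (Z=0, U=1, X=1, W=0, V=1, Y=0) weight 1/240
  (Z=0, U=1, X=1, W=0, V=1, Y=1) weight 1/240
  (Z=0, U=1, X=1, W=0, V=1, Y=2) weight 1/240
  (Z=0, U=1, X=1, W=1, V=0, Y=0) weight 1/240
  (Z=0, U=1, X=1, W=1, V=0, Y=1) weight 1/240
  (Z=0, U=3, X=1, W=0, V=0, Y=0) weight 1/360
  … 135 more
Group by U:
  weight(U=1) = 67/270
  weight(U=3) = 19/135
Total weight = 67/270 + 19/135 = 7/18
P(U=1 | obs) = 67/270 / 7/18 = 67/105
P(U=3 | obs) = 19/135 / 7/18 = 38/105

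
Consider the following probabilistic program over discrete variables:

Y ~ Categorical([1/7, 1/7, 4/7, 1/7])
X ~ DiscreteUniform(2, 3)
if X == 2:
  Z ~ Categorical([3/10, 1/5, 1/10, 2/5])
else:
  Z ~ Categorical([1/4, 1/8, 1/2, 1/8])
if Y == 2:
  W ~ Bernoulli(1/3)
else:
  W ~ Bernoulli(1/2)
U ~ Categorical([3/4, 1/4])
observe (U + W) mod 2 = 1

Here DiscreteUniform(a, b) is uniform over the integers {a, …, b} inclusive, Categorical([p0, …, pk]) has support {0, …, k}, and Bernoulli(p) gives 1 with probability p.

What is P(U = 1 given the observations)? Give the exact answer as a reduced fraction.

P(U = 1 | obs) = 25/76

Enumerate traces; 64 have nonzero weight after conditioning:
  (Y=0, X=2, Z=0, W=0, U=1) weight 3/1120
  (Y=0, X=2, Z=0, W=1, U=0) weight 9/1120
  (Y=0, X=2, Z=1, W=0, U=1) weight 1/560
  (Y=0, X=2, Z=1, W=1, U=0) weight 3/560
  (Y=0, X=2, Z=2, W=0, U=1) weight 1/1120
  (Y=0, X=2, Z=2, W=1, U=0) weight 3/1120
  (Y=0, X=2, Z=3, W=0, U=1) weight 1/280
  (Y=0, X=2, Z=3, W=1, U=0) weight 3/280
  … 56 more
Group by U:
  weight(U=0) = 17/56
  weight(U=1) = 25/168
Total weight = 17/56 + 25/168 = 19/42
P(U=0 | obs) = 17/56 / 19/42 = 51/76
P(U=1 | obs) = 25/168 / 19/42 = 25/76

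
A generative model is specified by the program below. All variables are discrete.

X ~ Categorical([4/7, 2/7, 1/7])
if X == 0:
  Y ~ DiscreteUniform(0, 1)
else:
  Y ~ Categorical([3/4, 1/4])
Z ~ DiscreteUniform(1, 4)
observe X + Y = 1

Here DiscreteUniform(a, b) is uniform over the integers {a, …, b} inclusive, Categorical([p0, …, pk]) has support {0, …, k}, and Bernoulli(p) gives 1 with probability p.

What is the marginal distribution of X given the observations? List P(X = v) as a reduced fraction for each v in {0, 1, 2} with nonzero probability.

Enumerate traces; 8 have nonzero weight after conditioning:
  (X=0, Y=1, Z=1) weight 1/14
  (X=0, Y=1, Z=2) weight 1/14
  (X=0, Y=1, Z=3) weight 1/14
  (X=0, Y=1, Z=4) weight 1/14
  (X=1, Y=0, Z=1) weight 3/56
  (X=1, Y=0, Z=2) weight 3/56
  (X=1, Y=0, Z=3) weight 3/56
  (X=1, Y=0, Z=4) weight 3/56
Group by X:
  weight(X=0) = 2/7
  weight(X=1) = 3/14
Total weight = 2/7 + 3/14 = 1/2
P(X=0 | obs) = 2/7 / 1/2 = 4/7
P(X=1 | obs) = 3/14 / 1/2 = 3/7

P(X=0) = 4/7, P(X=1) = 3/7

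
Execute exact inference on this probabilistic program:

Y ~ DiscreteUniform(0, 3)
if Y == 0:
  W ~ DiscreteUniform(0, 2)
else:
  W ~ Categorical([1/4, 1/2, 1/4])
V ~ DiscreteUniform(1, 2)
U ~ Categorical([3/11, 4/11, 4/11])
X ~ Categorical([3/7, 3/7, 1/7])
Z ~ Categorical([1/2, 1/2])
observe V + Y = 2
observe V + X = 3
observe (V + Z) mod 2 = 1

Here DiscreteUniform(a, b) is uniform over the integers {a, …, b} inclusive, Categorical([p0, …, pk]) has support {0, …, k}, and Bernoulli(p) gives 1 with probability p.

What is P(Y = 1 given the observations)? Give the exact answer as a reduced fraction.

Enumerate traces; 18 have nonzero weight after conditioning:
  (Y=0, W=0, V=2, U=0, X=1, Z=1) weight 3/1232
  (Y=0, W=0, V=2, U=1, X=1, Z=1) weight 1/308
  (Y=0, W=0, V=2, U=2, X=1, Z=1) weight 1/308
  (Y=0, W=1, V=2, U=0, X=1, Z=1) weight 3/1232
  (Y=0, W=1, V=2, U=1, X=1, Z=1) weight 1/308
  (Y=0, W=1, V=2, U=2, X=1, Z=1) weight 1/308
  (Y=0, W=2, V=2, U=0, X=1, Z=1) weight 3/1232
  (Y=0, W=2, V=2, U=1, X=1, Z=1) weight 1/308
  (Y=1, W=0, V=1, U=0, X=2, Z=0) weight 3/4928
  … 9 more
Group by Y:
  weight(Y=0) = 3/112
  weight(Y=1) = 1/112
Total weight = 3/112 + 1/112 = 1/28
P(Y=0 | obs) = 3/112 / 1/28 = 3/4
P(Y=1 | obs) = 1/112 / 1/28 = 1/4

P(Y = 1 | obs) = 1/4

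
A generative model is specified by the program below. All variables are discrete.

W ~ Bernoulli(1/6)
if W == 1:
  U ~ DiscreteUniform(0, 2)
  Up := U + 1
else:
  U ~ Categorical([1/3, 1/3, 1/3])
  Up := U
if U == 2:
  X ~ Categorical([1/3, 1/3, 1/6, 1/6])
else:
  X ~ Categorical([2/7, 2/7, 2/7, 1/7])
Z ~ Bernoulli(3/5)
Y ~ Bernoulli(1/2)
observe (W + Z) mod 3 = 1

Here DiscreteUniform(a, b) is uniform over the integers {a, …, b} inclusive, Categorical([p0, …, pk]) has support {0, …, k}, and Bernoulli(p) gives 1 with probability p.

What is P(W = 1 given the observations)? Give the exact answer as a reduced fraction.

P(W = 1 | obs) = 2/17

Enumerate traces; 48 have nonzero weight after conditioning:
  (W=0, U=0, X=0, Z=1, Y=0) weight 1/42
  (W=0, U=0, X=0, Z=1, Y=1) weight 1/42
  (W=0, U=0, X=1, Z=1, Y=0) weight 1/42
  (W=0, U=0, X=1, Z=1, Y=1) weight 1/42
  (W=0, U=0, X=2, Z=1, Y=0) weight 1/42
  (W=0, U=0, X=2, Z=1, Y=1) weight 1/42
  (W=0, U=0, X=3, Z=1, Y=0) weight 1/84
  (W=0, U=0, X=3, Z=1, Y=1) weight 1/84
  (W=1, U=0, X=0, Z=0, Y=0) weight 1/315
  … 39 more
Group by W:
  weight(W=0) = 1/2
  weight(W=1) = 1/15
Total weight = 1/2 + 1/15 = 17/30
P(W=0 | obs) = 1/2 / 17/30 = 15/17
P(W=1 | obs) = 1/15 / 17/30 = 2/17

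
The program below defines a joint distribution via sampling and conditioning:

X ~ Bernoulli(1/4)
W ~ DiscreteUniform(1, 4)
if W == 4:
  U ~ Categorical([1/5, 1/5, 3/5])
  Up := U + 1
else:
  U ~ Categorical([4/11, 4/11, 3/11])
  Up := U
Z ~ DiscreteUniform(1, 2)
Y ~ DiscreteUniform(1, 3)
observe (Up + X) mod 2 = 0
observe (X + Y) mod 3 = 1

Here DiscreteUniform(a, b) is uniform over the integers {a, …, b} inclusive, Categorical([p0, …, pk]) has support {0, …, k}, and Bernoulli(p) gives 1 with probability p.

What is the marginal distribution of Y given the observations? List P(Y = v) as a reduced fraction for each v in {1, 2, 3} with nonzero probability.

P(Y=1) = 87/113, P(Y=3) = 26/113

Enumerate traces; 24 have nonzero weight after conditioning:
  (X=0, W=1, U=0, Z=1, Y=1) weight 1/88
  (X=0, W=1, U=0, Z=2, Y=1) weight 1/88
  (X=0, W=1, U=2, Z=1, Y=1) weight 3/352
  (X=0, W=1, U=2, Z=2, Y=1) weight 3/352
  (X=0, W=2, U=0, Z=1, Y=1) weight 1/88
  (X=0, W=2, U=0, Z=2, Y=1) weight 1/88
  (X=0, W=2, U=2, Z=1, Y=1) weight 3/352
  (X=0, W=2, U=2, Z=2, Y=1) weight 3/352
  (X=1, W=1, U=1, Z=1, Y=3) weight 1/264
  … 15 more
Group by Y:
  weight(Y=1) = 29/220
  weight(Y=3) = 13/330
Total weight = 29/220 + 13/330 = 113/660
P(Y=1 | obs) = 29/220 / 113/660 = 87/113
P(Y=3 | obs) = 13/330 / 113/660 = 26/113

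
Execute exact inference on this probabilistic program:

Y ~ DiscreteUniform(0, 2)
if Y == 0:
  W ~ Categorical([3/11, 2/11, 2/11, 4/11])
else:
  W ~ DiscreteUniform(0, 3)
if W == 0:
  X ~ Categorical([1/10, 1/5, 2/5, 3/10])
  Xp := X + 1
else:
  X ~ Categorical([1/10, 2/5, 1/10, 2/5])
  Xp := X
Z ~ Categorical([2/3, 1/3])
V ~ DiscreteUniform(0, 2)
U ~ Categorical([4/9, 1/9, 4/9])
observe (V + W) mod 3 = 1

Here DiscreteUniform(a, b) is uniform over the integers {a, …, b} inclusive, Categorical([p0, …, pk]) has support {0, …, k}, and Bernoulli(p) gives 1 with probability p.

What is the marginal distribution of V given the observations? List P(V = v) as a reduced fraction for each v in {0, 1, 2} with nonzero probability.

P(V=0) = 5/22, P(V=1) = 6/11, P(V=2) = 5/22

Enumerate traces; 288 have nonzero weight after conditioning:
  (Y=0, W=0, X=0, Z=0, V=1, U=0) weight 4/4455
  (Y=0, W=0, X=0, Z=0, V=1, U=1) weight 1/4455
  (Y=0, W=0, X=0, Z=0, V=1, U=2) weight 4/4455
  (Y=0, W=0, X=0, Z=1, V=1, U=0) weight 2/4455
  (Y=0, W=0, X=0, Z=1, V=1, U=1) weight 1/8910
  (Y=0, W=0, X=0, Z=1, V=1, U=2) weight 2/4455
  (Y=0, W=0, X=1, Z=0, V=1, U=0) weight 8/4455
  (Y=0, W=0, X=1, Z=0, V=1, U=1) weight 2/4455
  (Y=0, W=1, X=0, Z=0, V=0, U=0) weight 8/13365
  (Y=0, W=2, X=0, Z=0, V=2, U=0) weight 8/13365
  … 278 more
Group by V:
  weight(V=0) = 5/66
  weight(V=1) = 2/11
  weight(V=2) = 5/66
Total weight = 5/66 + 2/11 + 5/66 = 1/3
P(V=0 | obs) = 5/66 / 1/3 = 5/22
P(V=1 | obs) = 2/11 / 1/3 = 6/11
P(V=2 | obs) = 5/66 / 1/3 = 5/22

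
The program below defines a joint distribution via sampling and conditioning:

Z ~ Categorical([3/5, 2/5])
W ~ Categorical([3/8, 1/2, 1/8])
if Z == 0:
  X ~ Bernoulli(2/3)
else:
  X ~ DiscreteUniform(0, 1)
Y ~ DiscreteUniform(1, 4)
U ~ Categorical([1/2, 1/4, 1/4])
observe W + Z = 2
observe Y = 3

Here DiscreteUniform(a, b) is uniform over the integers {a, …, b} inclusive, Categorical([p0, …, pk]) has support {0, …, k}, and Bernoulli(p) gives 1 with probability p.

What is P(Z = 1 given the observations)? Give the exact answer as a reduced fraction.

P(Z = 1 | obs) = 8/11

Enumerate traces; 12 have nonzero weight after conditioning:
  (Z=0, W=2, X=0, Y=3, U=0) weight 1/320
  (Z=0, W=2, X=0, Y=3, U=1) weight 1/640
  (Z=0, W=2, X=0, Y=3, U=2) weight 1/640
  (Z=0, W=2, X=1, Y=3, U=0) weight 1/160
  (Z=0, W=2, X=1, Y=3, U=1) weight 1/320
  (Z=0, W=2, X=1, Y=3, U=2) weight 1/320
  (Z=1, W=1, X=0, Y=3, U=0) weight 1/80
  (Z=1, W=1, X=0, Y=3, U=1) weight 1/160
  … 4 more
Group by Z:
  weight(Z=0) = 3/160
  weight(Z=1) = 1/20
Total weight = 3/160 + 1/20 = 11/160
P(Z=0 | obs) = 3/160 / 11/160 = 3/11
P(Z=1 | obs) = 1/20 / 11/160 = 8/11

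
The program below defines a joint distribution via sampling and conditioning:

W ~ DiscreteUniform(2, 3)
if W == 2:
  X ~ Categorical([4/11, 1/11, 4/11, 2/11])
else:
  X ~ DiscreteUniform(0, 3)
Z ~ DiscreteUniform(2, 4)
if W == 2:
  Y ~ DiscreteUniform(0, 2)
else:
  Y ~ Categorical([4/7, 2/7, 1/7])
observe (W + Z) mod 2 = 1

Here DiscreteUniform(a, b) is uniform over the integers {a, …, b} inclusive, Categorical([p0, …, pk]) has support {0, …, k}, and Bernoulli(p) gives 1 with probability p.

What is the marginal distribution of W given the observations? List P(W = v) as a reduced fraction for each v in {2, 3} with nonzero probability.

Enumerate traces; 36 have nonzero weight after conditioning:
  (W=2, X=0, Z=3, Y=0) weight 2/99
  (W=2, X=0, Z=3, Y=1) weight 2/99
  (W=2, X=0, Z=3, Y=2) weight 2/99
  (W=2, X=1, Z=3, Y=0) weight 1/198
  (W=2, X=1, Z=3, Y=1) weight 1/198
  (W=2, X=1, Z=3, Y=2) weight 1/198
  (W=2, X=2, Z=3, Y=0) weight 2/99
  (W=2, X=2, Z=3, Y=1) weight 2/99
  (W=3, X=0, Z=2, Y=0) weight 1/42
  … 27 more
Group by W:
  weight(W=2) = 1/6
  weight(W=3) = 1/3
Total weight = 1/6 + 1/3 = 1/2
P(W=2 | obs) = 1/6 / 1/2 = 1/3
P(W=3 | obs) = 1/3 / 1/2 = 2/3

P(W=2) = 1/3, P(W=3) = 2/3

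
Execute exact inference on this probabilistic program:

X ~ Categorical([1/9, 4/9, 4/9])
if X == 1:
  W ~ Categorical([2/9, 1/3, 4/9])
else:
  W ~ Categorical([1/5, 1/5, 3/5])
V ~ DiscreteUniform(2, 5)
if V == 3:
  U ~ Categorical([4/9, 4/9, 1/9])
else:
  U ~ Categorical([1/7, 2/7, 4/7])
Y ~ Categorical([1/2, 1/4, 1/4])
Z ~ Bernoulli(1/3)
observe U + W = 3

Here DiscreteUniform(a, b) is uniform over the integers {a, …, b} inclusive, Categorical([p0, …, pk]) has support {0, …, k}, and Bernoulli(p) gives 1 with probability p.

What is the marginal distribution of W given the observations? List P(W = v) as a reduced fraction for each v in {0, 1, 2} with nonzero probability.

Enumerate traces; 144 have nonzero weight after conditioning:
  (X=0, W=1, V=2, U=2, Y=0, Z=0) weight 1/945
  (X=0, W=1, V=2, U=2, Y=0, Z=1) weight 1/1890
  (X=0, W=1, V=2, U=2, Y=1, Z=0) weight 1/1890
  (X=0, W=1, V=2, U=2, Y=1, Z=1) weight 1/3780
  (X=0, W=1, V=2, U=2, Y=2, Z=0) weight 1/1890
  (X=0, W=1, V=2, U=2, Y=2, Z=1) weight 1/3780
  (X=0, W=1, V=3, U=2, Y=0, Z=0) weight 1/4860
  (X=0, W=1, V=3, U=2, Y=0, Z=1) weight 1/9720
  (X=0, W=2, V=2, U=1, Y=0, Z=0) weight 1/630
  … 135 more
Group by W:
  weight(W=1) = 115/972
  weight(W=2) = 1763/10206
Total weight = 115/972 + 1763/10206 = 5941/20412
P(W=1 | obs) = 115/972 / 5941/20412 = 2415/5941
P(W=2 | obs) = 1763/10206 / 5941/20412 = 3526/5941

P(W=1) = 2415/5941, P(W=2) = 3526/5941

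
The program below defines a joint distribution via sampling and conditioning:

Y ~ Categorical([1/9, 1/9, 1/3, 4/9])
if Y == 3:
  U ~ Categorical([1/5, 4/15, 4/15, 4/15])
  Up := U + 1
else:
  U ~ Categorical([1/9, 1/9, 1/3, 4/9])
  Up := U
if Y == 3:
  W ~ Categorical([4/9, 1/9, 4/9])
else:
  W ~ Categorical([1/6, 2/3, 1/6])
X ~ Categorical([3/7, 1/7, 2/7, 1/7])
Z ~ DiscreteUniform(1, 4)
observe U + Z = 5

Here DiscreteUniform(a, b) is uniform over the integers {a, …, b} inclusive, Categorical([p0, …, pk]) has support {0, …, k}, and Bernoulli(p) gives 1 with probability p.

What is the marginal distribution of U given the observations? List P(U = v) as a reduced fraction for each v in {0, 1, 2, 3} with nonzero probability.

P(U=1) = 73/344, P(U=2) = 123/344, P(U=3) = 37/86

Enumerate traces; 144 have nonzero weight after conditioning:
  (Y=0, U=1, W=0, X=0, Z=4) weight 1/4536
  (Y=0, U=1, W=0, X=1, Z=4) weight 1/13608
  (Y=0, U=1, W=0, X=2, Z=4) weight 1/6804
  (Y=0, U=1, W=0, X=3, Z=4) weight 1/13608
  (Y=0, U=1, W=1, X=0, Z=4) weight 1/1134
  (Y=0, U=1, W=1, X=1, Z=4) weight 1/3402
  (Y=0, U=1, W=1, X=2, Z=4) weight 1/1701
  (Y=0, U=1, W=1, X=3, Z=4) weight 1/3402
  (Y=0, U=2, W=0, X=0, Z=3) weight 1/1512
  (Y=0, U=3, W=0, X=0, Z=2) weight 1/1134
  … 134 more
Group by U:
  weight(U=1) = 73/1620
  weight(U=2) = 41/540
  weight(U=3) = 37/405
Total weight = 73/1620 + 41/540 + 37/405 = 86/405
P(U=1 | obs) = 73/1620 / 86/405 = 73/344
P(U=2 | obs) = 41/540 / 86/405 = 123/344
P(U=3 | obs) = 37/405 / 86/405 = 37/86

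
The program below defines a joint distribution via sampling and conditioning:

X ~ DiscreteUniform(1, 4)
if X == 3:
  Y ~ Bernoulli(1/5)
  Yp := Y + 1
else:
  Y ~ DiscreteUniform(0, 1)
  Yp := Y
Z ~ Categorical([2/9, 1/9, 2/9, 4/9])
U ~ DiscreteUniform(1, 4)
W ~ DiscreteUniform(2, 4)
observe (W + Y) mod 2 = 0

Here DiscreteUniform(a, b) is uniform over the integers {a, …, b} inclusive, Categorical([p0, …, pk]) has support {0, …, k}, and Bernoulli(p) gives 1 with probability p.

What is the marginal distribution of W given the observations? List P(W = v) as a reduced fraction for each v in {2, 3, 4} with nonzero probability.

Enumerate traces; 192 have nonzero weight after conditioning:
  (X=1, Y=0, Z=0, U=1, W=2) weight 1/432
  (X=1, Y=0, Z=0, U=1, W=4) weight 1/432
  (X=1, Y=0, Z=0, U=2, W=2) weight 1/432
  (X=1, Y=0, Z=0, U=2, W=4) weight 1/432
  (X=1, Y=0, Z=0, U=3, W=2) weight 1/432
  (X=1, Y=0, Z=0, U=3, W=4) weight 1/432
  (X=1, Y=0, Z=0, U=4, W=2) weight 1/432
  (X=1, Y=0, Z=0, U=4, W=4) weight 1/432
  (X=1, Y=1, Z=0, U=1, W=3) weight 1/432
  … 183 more
Group by W:
  weight(W=2) = 23/120
  weight(W=3) = 17/120
  weight(W=4) = 23/120
Total weight = 23/120 + 17/120 + 23/120 = 21/40
P(W=2 | obs) = 23/120 / 21/40 = 23/63
P(W=3 | obs) = 17/120 / 21/40 = 17/63
P(W=4 | obs) = 23/120 / 21/40 = 23/63

P(W=2) = 23/63, P(W=3) = 17/63, P(W=4) = 23/63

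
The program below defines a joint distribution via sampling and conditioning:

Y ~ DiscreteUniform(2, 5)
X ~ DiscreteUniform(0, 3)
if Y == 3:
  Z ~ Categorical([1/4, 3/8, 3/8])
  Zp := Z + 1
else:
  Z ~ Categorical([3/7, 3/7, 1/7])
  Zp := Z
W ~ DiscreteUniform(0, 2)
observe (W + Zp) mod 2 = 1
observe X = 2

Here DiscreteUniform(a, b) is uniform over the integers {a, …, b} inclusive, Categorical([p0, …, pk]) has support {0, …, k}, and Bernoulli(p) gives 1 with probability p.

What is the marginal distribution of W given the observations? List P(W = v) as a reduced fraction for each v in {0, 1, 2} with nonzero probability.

Enumerate traces; 17 have nonzero weight after conditioning:
  (Y=2, X=2, Z=0, W=1) weight 1/112
  (Y=2, X=2, Z=1, W=0) weight 1/112
  (Y=2, X=2, Z=1, W=2) weight 1/112
  (Y=2, X=2, Z=2, W=1) weight 1/336
  (Y=3, X=2, Z=0, W=0) weight 1/192
  (Y=3, X=2, Z=0, W=2) weight 1/192
  (Y=3, X=2, Z=1, W=1) weight 1/128
  (Y=3, X=2, Z=2, W=0) weight 1/128
  … 9 more
Group by W:
  weight(W=0) = 107/2688
  weight(W=1) = 39/896
  weight(W=2) = 107/2688
Total weight = 107/2688 + 39/896 + 107/2688 = 331/2688
P(W=0 | obs) = 107/2688 / 331/2688 = 107/331
P(W=1 | obs) = 39/896 / 331/2688 = 117/331
P(W=2 | obs) = 107/2688 / 331/2688 = 107/331

P(W=0) = 107/331, P(W=1) = 117/331, P(W=2) = 107/331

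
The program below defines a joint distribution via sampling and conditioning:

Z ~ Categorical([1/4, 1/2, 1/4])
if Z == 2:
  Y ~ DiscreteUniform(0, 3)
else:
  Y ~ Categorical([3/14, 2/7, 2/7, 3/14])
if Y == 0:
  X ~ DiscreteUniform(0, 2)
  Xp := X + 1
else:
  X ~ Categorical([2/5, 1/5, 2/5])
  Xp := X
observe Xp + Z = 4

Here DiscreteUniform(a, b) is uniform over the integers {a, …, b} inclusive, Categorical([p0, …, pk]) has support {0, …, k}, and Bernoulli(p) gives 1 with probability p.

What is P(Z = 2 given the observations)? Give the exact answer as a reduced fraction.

Enumerate traces; 5 have nonzero weight after conditioning:
  (Z=1, Y=0, X=2) weight 1/28
  (Z=2, Y=0, X=1) weight 1/48
  (Z=2, Y=1, X=2) weight 1/40
  (Z=2, Y=2, X=2) weight 1/40
  (Z=2, Y=3, X=2) weight 1/40
Group by Z:
  weight(Z=1) = 1/28
  weight(Z=2) = 23/240
Total weight = 1/28 + 23/240 = 221/1680
P(Z=1 | obs) = 1/28 / 221/1680 = 60/221
P(Z=2 | obs) = 23/240 / 221/1680 = 161/221

P(Z = 2 | obs) = 161/221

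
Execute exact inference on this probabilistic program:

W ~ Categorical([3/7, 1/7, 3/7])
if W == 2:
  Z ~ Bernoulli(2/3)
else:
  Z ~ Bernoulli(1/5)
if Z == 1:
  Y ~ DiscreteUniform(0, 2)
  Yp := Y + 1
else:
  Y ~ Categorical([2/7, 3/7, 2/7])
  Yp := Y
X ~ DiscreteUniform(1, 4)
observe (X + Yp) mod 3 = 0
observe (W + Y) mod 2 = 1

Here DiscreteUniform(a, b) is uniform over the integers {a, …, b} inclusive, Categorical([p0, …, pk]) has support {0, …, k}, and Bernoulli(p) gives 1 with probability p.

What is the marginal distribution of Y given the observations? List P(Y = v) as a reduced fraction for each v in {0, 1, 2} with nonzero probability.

Enumerate traces; 11 have nonzero weight after conditioning:
  (W=0, Z=0, Y=1, X=2) weight 9/245
  (W=0, Z=1, Y=1, X=1) weight 1/140
  (W=0, Z=1, Y=1, X=4) weight 1/140
  (W=1, Z=0, Y=0, X=3) weight 2/245
  (W=1, Z=0, Y=2, X=1) weight 2/245
  (W=1, Z=0, Y=2, X=4) weight 2/245
  (W=1, Z=1, Y=0, X=2) weight 1/420
  (W=1, Z=1, Y=2, X=3) weight 1/420
  … 3 more
Group by Y:
  weight(Y=0) = 31/2940
  weight(Y=1) = 67/588
  weight(Y=2) = 11/588
Total weight = 31/2940 + 67/588 + 11/588 = 421/2940
P(Y=0 | obs) = 31/2940 / 421/2940 = 31/421
P(Y=1 | obs) = 67/588 / 421/2940 = 335/421
P(Y=2 | obs) = 11/588 / 421/2940 = 55/421

P(Y=0) = 31/421, P(Y=1) = 335/421, P(Y=2) = 55/421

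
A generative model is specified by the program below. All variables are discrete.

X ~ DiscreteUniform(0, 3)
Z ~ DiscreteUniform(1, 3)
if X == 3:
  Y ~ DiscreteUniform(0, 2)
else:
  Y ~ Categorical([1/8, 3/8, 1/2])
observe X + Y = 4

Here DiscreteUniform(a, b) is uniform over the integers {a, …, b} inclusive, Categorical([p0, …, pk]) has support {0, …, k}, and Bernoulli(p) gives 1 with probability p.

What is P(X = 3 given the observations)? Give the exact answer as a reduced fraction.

P(X = 3 | obs) = 2/5

Enumerate traces; 6 have nonzero weight after conditioning:
  (X=2, Z=1, Y=2) weight 1/24
  (X=2, Z=2, Y=2) weight 1/24
  (X=2, Z=3, Y=2) weight 1/24
  (X=3, Z=1, Y=1) weight 1/36
  (X=3, Z=2, Y=1) weight 1/36
  (X=3, Z=3, Y=1) weight 1/36
Group by X:
  weight(X=2) = 1/8
  weight(X=3) = 1/12
Total weight = 1/8 + 1/12 = 5/24
P(X=2 | obs) = 1/8 / 5/24 = 3/5
P(X=3 | obs) = 1/12 / 5/24 = 2/5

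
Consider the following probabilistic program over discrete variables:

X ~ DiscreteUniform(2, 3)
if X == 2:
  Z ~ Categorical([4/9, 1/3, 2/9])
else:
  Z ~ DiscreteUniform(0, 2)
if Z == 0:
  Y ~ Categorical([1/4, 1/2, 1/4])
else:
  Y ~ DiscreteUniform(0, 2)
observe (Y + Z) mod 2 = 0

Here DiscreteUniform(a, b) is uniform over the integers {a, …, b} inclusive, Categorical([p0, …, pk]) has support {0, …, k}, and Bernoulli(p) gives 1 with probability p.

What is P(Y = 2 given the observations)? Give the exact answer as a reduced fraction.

Enumerate traces; 10 have nonzero weight after conditioning:
  (X=2, Z=0, Y=0) weight 1/18
  (X=2, Z=0, Y=2) weight 1/18
  (X=2, Z=1, Y=1) weight 1/18
  (X=2, Z=2, Y=0) weight 1/27
  (X=2, Z=2, Y=2) weight 1/27
  (X=3, Z=0, Y=0) weight 1/24
  (X=3, Z=0, Y=2) weight 1/24
  (X=3, Z=1, Y=1) weight 1/18
  … 2 more
Group by Y:
  weight(Y=0) = 41/216
  weight(Y=1) = 1/9
  weight(Y=2) = 41/216
Total weight = 41/216 + 1/9 + 41/216 = 53/108
P(Y=0 | obs) = 41/216 / 53/108 = 41/106
P(Y=1 | obs) = 1/9 / 53/108 = 12/53
P(Y=2 | obs) = 41/216 / 53/108 = 41/106

P(Y = 2 | obs) = 41/106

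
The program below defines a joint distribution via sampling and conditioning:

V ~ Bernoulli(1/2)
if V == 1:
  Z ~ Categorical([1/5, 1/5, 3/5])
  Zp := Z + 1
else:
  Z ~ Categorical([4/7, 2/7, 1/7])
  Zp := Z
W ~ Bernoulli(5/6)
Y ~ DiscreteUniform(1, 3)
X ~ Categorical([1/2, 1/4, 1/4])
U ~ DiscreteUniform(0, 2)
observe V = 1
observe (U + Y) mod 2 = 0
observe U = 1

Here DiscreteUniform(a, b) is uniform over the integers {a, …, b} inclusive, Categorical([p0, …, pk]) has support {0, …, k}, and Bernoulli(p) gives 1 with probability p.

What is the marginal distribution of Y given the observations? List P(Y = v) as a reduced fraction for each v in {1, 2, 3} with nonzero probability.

P(Y=1) = 1/2, P(Y=3) = 1/2

Enumerate traces; 36 have nonzero weight after conditioning:
  (V=1, Z=0, W=0, Y=1, X=0, U=1) weight 1/1080
  (V=1, Z=0, W=0, Y=1, X=1, U=1) weight 1/2160
  (V=1, Z=0, W=0, Y=1, X=2, U=1) weight 1/2160
  (V=1, Z=0, W=0, Y=3, X=0, U=1) weight 1/1080
  (V=1, Z=0, W=0, Y=3, X=1, U=1) weight 1/2160
  (V=1, Z=0, W=0, Y=3, X=2, U=1) weight 1/2160
  (V=1, Z=0, W=1, Y=1, X=0, U=1) weight 1/216
  (V=1, Z=0, W=1, Y=1, X=1, U=1) weight 1/432
  … 28 more
Group by Y:
  weight(Y=1) = 1/18
  weight(Y=3) = 1/18
Total weight = 1/18 + 1/18 = 1/9
P(Y=1 | obs) = 1/18 / 1/9 = 1/2
P(Y=3 | obs) = 1/18 / 1/9 = 1/2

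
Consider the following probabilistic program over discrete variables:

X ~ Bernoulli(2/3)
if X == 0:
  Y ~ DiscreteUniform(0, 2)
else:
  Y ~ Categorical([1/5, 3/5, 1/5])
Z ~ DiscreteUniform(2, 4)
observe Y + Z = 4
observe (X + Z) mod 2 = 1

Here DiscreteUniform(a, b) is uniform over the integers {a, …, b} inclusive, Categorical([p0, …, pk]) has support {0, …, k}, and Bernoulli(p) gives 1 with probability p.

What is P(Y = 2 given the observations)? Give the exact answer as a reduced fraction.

P(Y = 2 | obs) = 6/17

Enumerate traces; 3 have nonzero weight after conditioning:
  (X=0, Y=1, Z=3) weight 1/27
  (X=1, Y=0, Z=4) weight 2/45
  (X=1, Y=2, Z=2) weight 2/45
Group by Y:
  weight(Y=0) = 2/45
  weight(Y=1) = 1/27
  weight(Y=2) = 2/45
Total weight = 2/45 + 1/27 + 2/45 = 17/135
P(Y=0 | obs) = 2/45 / 17/135 = 6/17
P(Y=1 | obs) = 1/27 / 17/135 = 5/17
P(Y=2 | obs) = 2/45 / 17/135 = 6/17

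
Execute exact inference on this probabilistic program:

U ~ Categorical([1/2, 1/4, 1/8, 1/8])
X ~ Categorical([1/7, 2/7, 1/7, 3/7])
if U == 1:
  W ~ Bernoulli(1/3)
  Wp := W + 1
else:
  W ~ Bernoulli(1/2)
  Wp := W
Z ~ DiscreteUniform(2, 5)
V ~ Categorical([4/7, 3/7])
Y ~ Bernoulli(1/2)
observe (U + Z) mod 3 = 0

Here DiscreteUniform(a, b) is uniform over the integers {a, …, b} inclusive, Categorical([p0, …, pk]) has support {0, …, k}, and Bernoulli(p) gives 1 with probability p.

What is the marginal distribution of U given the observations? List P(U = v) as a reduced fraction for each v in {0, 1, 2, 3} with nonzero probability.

P(U=0) = 2/5, P(U=1) = 2/5, P(U=2) = 1/10, P(U=3) = 1/10

Enumerate traces; 160 have nonzero weight after conditioning:
  (U=0, X=0, W=0, Z=3, V=0, Y=0) weight 1/392
  (U=0, X=0, W=0, Z=3, V=0, Y=1) weight 1/392
  (U=0, X=0, W=0, Z=3, V=1, Y=0) weight 3/1568
  (U=0, X=0, W=0, Z=3, V=1, Y=1) weight 3/1568
  (U=0, X=0, W=1, Z=3, V=0, Y=0) weight 1/392
  (U=0, X=0, W=1, Z=3, V=0, Y=1) weight 1/392
  (U=0, X=0, W=1, Z=3, V=1, Y=0) weight 3/1568
  (U=0, X=0, W=1, Z=3, V=1, Y=1) weight 3/1568
  (U=1, X=0, W=0, Z=2, V=0, Y=0) weight 1/588
  (U=2, X=0, W=0, Z=4, V=0, Y=0) weight 1/1568
  … 150 more
Group by U:
  weight(U=0) = 1/8
  weight(U=1) = 1/8
  weight(U=2) = 1/32
  weight(U=3) = 1/32
Total weight = 1/8 + 1/8 + 1/32 + 1/32 = 5/16
P(U=0 | obs) = 1/8 / 5/16 = 2/5
P(U=1 | obs) = 1/8 / 5/16 = 2/5
P(U=2 | obs) = 1/32 / 5/16 = 1/10
P(U=3 | obs) = 1/32 / 5/16 = 1/10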